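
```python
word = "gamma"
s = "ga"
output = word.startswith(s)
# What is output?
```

Trace:
`word = "gamma"` → word = 'gamma'
`s = "ga"` → s = 'ga'
`output = word.startswith(s)` → output = True
So output = True

Answer: True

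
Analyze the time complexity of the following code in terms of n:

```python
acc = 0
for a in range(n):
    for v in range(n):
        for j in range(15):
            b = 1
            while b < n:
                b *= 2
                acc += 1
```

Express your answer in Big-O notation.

Each loop level contributes: n × n × 1 × log n. Multiplying the contributions gives O(n^2 log n).

Answer: O(n^2 log n)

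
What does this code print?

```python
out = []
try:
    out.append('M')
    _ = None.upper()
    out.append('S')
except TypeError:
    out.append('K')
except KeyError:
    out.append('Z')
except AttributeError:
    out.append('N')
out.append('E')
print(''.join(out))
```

Execution trace: 'M' (try body) → 'N' (except AttributeError) → 'E' (after the try/except). Output: MNE

Answer: MNE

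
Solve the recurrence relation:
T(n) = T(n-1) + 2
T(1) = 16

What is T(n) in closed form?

Unrolling: T(n) = T(1) + 2·(n-1) = 16 + 2(n-1) = 2n + 14.

Answer: T(n) = 2n + 14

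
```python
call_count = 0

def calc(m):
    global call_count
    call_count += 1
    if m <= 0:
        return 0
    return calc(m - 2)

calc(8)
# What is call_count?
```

Linear recursion stepping by 2: 5 calls from m=8 down to ≤0.

Answer: 5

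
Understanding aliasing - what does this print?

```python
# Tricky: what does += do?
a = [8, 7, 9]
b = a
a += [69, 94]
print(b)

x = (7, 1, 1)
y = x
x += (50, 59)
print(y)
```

Key concept: += behavior differs for mutable vs immutable.
Step by step:
`a = [8, 7, 9]` → a = [8, 7, 9]
`b = a` → b = [8, 7, 9] (same object as a)
`a += [69, 94]` → a = [8, 7, 9, 69, 94] (same object as b); b = [8, 7, 9, 69, 94] (same object as a)
`print(b)` → prints [8, 7, 9, 69, 94]
`x = (7, 1, 1)` → x = (7, 1, 1)
`y = x` → y = (7, 1, 1)
`x += (50, 59)` → x = (7, 1, 1, 50, 59)
`print(y)` → prints (7, 1, 1)

Answer:
[8, 7, 9, 69, 94]
(7, 1, 1)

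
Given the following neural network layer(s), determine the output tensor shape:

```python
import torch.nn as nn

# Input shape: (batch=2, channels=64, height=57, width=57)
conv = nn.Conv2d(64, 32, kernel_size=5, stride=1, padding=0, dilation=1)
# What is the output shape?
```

Input: (2, 64, 57, 57) -> Output: (2, 32, 53, 53)

Answer: (2, 32, 53, 53)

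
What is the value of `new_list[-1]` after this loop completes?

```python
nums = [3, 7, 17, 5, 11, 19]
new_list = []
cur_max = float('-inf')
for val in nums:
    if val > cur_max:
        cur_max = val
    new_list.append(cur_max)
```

Running max ends at 19
`new_list` takes the values: [] → [3] → [3, 7] → [3, 7, 17] → [3, 7, 17, 17] → [3, 7, 17, 17, 17] → [3, 7, 17, 17, 17, 19]
So `new_list[-1]` = 19

Answer: 19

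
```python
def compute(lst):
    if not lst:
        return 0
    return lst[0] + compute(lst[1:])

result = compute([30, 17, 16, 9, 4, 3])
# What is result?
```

30 + 17 + 16 + 9 + 4 + 3 + 0 = 79

Answer: 79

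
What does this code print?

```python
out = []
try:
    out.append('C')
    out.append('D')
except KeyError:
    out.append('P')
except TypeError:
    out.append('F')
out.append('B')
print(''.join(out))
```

Execution trace: 'C' (try body) → 'D' (try body, no exception) → 'B' (after the try/except). Output: CDB

Answer: CDB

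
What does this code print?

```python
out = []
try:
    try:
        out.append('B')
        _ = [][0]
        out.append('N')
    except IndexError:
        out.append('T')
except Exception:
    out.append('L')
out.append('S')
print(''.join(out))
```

Execution trace: 'B' (inner try body) → 'T' (inner except IndexError) → 'S' (after the try/except). Output: BTS

Answer: BTS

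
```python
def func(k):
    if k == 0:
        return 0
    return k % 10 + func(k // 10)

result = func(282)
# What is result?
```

Sum of digits of 282: 2 + 8 + 2 = 12

Answer: 12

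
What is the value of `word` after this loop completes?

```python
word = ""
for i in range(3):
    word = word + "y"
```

Repeat 'y' 3 times
`word` takes the values: "" → "y" → "yy" → "yyy"

Answer: "yyy"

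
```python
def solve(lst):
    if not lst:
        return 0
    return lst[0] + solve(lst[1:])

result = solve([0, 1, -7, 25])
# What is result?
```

0 + 1 + (-7) + 25 + 0 = 19

Answer: 19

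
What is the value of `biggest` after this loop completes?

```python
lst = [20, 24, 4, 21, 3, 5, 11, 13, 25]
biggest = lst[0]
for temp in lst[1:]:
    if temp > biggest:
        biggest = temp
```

Maximum of [20, 24, 4, 21, 3, 5, 11, 13, 25]
`biggest` takes the values: 20 → 24 → 25

Answer: 25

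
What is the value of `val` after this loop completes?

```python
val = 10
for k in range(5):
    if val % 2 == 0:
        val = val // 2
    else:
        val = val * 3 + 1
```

Collatz-style transformation from 10
`val` takes the values: 10 → 5 → 16 → 8 → 4 → 2

Answer: 2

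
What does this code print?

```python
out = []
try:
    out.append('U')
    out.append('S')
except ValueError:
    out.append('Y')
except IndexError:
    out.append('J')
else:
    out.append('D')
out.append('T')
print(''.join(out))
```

Execution trace: 'U' (try body) → 'S' (try body, no exception) → 'D' (else) → 'T' (after the try/except). Output: USDT

Answer: USDT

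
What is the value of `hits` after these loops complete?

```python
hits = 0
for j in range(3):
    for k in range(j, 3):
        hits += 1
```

Upper triangle: 3 + 2 + ... + 1
`hits` takes the values: 0 → 1 → 2 → 3 → 4 → 5 → 6

Answer: 6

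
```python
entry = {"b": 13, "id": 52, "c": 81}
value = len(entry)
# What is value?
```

Trace:
`entry = {"b": 13, "id": 52, "c": 81}` → entry = {'b': 13, 'id': 52, 'c': 81}
`value = len(entry)` → value = 3
So value = 3

Answer: 3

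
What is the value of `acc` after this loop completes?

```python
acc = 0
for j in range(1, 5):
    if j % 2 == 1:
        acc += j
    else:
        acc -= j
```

Add odd, subtract even
`acc` takes the values: 0 → 1 → -1 → 2 → -2

Answer: -2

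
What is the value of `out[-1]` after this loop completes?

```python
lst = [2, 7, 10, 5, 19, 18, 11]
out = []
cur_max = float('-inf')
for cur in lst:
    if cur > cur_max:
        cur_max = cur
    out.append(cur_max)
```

Running max ends at 19
`out` takes the values: [] → [2] → [2, 7] → [2, 7, 10] → [2, 7, 10, 10] → [2, 7, 10, 10, 19] → [2, 7, 10, 10, 19, 19] → [2, 7, 10, 10, 19, 19, 19]
So `out[-1]` = 19

Answer: 19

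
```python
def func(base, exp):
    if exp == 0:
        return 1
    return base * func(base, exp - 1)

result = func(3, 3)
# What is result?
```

func(3, 3) = 3 * 3 * 3 = 27

Answer: 27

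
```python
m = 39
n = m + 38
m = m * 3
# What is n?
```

Trace:
`m = 39` → m = 39
`n = m + 38` → n = 77
`m = m * 3` → m = 117
So n = 77

Answer: 77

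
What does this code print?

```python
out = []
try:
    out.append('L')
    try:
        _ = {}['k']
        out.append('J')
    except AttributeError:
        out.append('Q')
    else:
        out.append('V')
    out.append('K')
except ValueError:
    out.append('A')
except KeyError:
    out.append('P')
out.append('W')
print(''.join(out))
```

Execution trace: 'L' (try body) → 'P' (except KeyError) → 'W' (after the try/except). Output: LPW

Answer: LPW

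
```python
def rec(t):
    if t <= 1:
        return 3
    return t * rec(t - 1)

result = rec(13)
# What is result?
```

rec(13) = 13 * 12 * 11 * 10 * 9 * 8 * 7 * 6 * 5 * 4 * 3 * 2 * 3 = 18681062400

Answer: 18681062400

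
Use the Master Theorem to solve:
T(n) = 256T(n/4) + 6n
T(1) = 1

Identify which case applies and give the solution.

a=256, b=4, f(n)=6n. log_4(256) = 4. Since c=1 < 4, Case 1 applies: T(n) = Θ(n^log_b(a)) = O(n^4).

Answer: O(n^4) - Case 1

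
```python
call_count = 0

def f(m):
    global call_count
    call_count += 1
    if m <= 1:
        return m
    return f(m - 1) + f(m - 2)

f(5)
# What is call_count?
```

Calls(m) = 1 + Calls(m-1) + Calls(m-2); Calls(0)=Calls(1)=1. For m=5 this gives 15.

Answer: 15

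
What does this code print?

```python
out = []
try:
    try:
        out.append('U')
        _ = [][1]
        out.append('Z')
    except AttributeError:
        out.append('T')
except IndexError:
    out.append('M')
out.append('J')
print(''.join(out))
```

Execution trace: 'U' (try body) → 'M' (outer except IndexError) → 'J' (after the try/except). Output: UMJ

Answer: UMJ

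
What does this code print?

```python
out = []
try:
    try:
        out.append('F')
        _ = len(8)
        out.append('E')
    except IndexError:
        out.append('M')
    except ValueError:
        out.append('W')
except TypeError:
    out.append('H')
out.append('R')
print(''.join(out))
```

Execution trace: 'F' (try body) → 'H' (outer except TypeError) → 'R' (after the try/except). Output: FHR

Answer: FHR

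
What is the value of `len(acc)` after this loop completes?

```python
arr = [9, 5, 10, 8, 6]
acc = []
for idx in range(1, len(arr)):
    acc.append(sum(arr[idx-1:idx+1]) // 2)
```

Number of 2-element averages
`acc` takes the values: [] → [7] → [7, 7] → [7, 7, 9] → [7, 7, 9, 7]
So `len(acc)` = 4

Answer: 4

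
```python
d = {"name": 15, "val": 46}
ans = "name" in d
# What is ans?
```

Trace:
`d = {"name": 15, "val": 46}` → d = {'name': 15, 'val': 46}
`ans = "name" in d` → ans = True
So ans = True

Answer: True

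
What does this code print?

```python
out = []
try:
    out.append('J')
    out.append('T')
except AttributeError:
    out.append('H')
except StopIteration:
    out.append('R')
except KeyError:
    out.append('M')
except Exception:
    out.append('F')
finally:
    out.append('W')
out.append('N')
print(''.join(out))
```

Execution trace: 'J' (try body) → 'T' (try body, no exception) → 'W' (finally) → 'N' (after the try/except). Output: JTWN

Answer: JTWN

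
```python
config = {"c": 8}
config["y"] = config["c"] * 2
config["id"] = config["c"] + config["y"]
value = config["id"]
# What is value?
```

Trace:
`config = {"c": 8}` → config = {'c': 8}
`config["y"] = config["c"] * 2` → config = {'c': 8, 'y': 16}
`config["id"] = config["c"] + config["y"]` → config = {'c': 8, 'y': 16, 'id': 24}
`value = config["id"]` → value = 24
So value = 24

Answer: 24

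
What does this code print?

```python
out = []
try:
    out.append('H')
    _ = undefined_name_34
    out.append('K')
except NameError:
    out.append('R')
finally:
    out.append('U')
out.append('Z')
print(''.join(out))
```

Execution trace: 'H' (try body) → 'R' (except NameError) → 'U' (finally) → 'Z' (after the try/except). Output: HRUZ

Answer: HRUZ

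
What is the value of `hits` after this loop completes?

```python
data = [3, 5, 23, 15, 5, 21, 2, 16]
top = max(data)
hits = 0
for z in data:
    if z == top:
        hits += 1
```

Count of max value 23 in [3, 5, 23, 15, 5, 21, 2, 16]
`hits` takes the values: 0 → 1

Answer: 1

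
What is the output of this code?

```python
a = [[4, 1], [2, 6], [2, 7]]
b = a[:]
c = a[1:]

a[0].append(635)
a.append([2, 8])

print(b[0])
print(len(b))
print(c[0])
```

Key concept: slice with nested mutation.
Step by step:
`a = [[4, 1], [2, 6], [2, 7]]` → a = [[4, 1], [2, 6], [2, 7]]
`b = a[:]` → b = [[4, 1], [2, 6], [2, 7]]
`c = a[1:]` → c = [[2, 6], [2, 7]]
`a[0].append(635)` → a = [[4, 1, 635], [2, 6], [2, 7]]; b = [[4, 1, 635], [2, 6], [2, 7]]
`a.append([2, 8])` → a = [[4, 1, 635], [2, 6], [2, 7], [2, 8]]
`print(b[0])` → prints [4, 1, 635]
`print(len(b))` → prints 3
`print(c[0])` → prints [2, 6]

Answer:
[4, 1, 635]
3
[2, 6]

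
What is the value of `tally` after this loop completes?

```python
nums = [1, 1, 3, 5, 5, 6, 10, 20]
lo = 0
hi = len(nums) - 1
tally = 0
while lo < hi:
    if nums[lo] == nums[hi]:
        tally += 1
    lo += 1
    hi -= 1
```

Count matching pairs from ends
`tally` takes the values: 0 → 1

Answer: 1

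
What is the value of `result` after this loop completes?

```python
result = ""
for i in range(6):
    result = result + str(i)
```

Concatenate digits 0 to 5
`result` takes the values: "" → "0" → "01" → "012" → "0123" → "01234" → "012345"

Answer: "012345"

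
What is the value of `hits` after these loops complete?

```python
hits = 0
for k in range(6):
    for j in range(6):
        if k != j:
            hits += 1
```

6² - 6 (exclude diagonal)
`hits` takes the values: 0 → 1 → 2 → 3 → 4 → 5 → 6 → 7 → 8 → 9 → 10 → 11 → 12 → 13 → 14 → 15 → 16 → 17 → 18 → 19 → 20 → 21 → 22 → 23 → 24 → 25 → 26 → 27 → 28 → 29 → 30

Answer: 30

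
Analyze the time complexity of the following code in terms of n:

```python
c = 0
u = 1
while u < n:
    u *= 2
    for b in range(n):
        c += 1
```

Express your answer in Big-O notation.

Each loop level contributes: log n × n. Multiplying the contributions gives O(n log n).

Answer: O(n log n)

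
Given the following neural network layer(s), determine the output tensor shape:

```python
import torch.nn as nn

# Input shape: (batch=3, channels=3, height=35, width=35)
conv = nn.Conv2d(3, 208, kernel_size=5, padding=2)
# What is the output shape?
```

Input: (3, 3, 35, 35) -> Output: (3, 208, 35, 35)

Answer: (3, 208, 35, 35)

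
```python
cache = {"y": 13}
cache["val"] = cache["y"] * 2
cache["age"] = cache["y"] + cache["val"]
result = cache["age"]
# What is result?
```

Trace:
`cache = {"y": 13}` → cache = {'y': 13}
`cache["val"] = cache["y"] * 2` → cache = {'y': 13, 'val': 26}
`cache["age"] = cache["y"] + cache["val"]` → cache = {'y': 13, 'val': 26, 'age': 39}
`result = cache["age"]` → result = 39
So result = 39

Answer: 39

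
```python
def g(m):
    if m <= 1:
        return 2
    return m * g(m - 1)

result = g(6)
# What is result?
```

g(6) = 6 * 5 * 4 * 3 * 2 * 2 = 1440

Answer: 1440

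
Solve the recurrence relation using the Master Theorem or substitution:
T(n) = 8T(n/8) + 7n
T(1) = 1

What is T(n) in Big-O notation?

By Master Theorem: a=8, b=8, f(n)=7n. Since log_8(8) = 1 and f(n) = Θ(n^1), Case 2 applies. T(n) = O(n log n).

Answer: O(n log n)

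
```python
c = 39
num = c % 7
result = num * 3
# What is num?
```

Trace:
`c = 39` → c = 39
`num = c % 7` → num = 4
`result = num * 3` → result = 12
So num = 4

Answer: 4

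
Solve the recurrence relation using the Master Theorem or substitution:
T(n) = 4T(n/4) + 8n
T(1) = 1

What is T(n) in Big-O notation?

By Master Theorem: a=4, b=4, f(n)=8n. Since log_4(4) = 1 and f(n) = Θ(n^1), Case 2 applies. T(n) = O(n log n).

Answer: O(n log n)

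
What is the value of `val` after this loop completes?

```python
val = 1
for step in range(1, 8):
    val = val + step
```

Start at 1, add 1 through 7
`val` takes the values: 1 → 2 → 4 → 7 → 11 → 16 → 22 → 29

Answer: 29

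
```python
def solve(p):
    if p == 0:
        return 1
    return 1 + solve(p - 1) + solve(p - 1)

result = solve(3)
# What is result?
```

solve(p) = 1 + 2·solve(p-1), solve(0)=1. Closed form: (1+1)·2^3 - 1 = 15.

Answer: 15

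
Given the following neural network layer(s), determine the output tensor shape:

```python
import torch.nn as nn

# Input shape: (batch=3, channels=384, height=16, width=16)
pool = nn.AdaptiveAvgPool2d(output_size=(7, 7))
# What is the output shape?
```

Input: (3, 384, 16, 16) -> Output: (3, 384, 7, 7)

Answer: (3, 384, 7, 7)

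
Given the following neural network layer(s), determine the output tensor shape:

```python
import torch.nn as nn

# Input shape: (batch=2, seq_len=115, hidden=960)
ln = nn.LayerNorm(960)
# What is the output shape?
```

Input: (2, 115, 960) -> Output: (2, 115, 960)

Answer: (2, 115, 960)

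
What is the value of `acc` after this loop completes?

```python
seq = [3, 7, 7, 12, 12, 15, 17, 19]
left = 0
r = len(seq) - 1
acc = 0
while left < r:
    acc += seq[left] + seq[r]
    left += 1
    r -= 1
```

Sum of pairs from ends
`acc` takes the values: 0 → 22 → 46 → 68 → 92

Answer: 92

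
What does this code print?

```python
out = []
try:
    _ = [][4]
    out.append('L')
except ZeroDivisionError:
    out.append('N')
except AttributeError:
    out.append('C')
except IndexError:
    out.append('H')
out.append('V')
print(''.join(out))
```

Execution trace: 'H' (except IndexError) → 'V' (after the try/except). Output: HV

Answer: HV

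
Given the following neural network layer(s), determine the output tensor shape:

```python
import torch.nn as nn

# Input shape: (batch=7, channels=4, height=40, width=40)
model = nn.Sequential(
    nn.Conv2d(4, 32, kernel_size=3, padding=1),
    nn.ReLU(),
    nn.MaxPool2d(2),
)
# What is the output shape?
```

Input: (7, 4, 40, 40) -> after Conv2d: (7, 32, 40, 40) -> after ReLU: (7, 32, 40, 40) -> Output: (7, 32, 20, 20)

Answer: (7, 32, 20, 20)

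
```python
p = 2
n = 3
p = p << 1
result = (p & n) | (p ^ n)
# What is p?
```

Trace:
`p = 2` → p = 2
`n = 3` → n = 3
`p = p << 1` → p = 4
`result = (p & n) | (p ^ n)` → result = 7
So p = 4

Answer: 4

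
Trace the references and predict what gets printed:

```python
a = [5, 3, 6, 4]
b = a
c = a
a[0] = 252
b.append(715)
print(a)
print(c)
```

Key concept: multiple aliases.
Step by step:
`a = [5, 3, 6, 4]` → a = [5, 3, 6, 4]
`b = a` → b = [5, 3, 6, 4] (same object as a)
`c = a` → c = [5, 3, 6, 4] (same object as a, b)
`a[0] = 252` → a = [252, 3, 6, 4] (same object as b, c); b = [252, 3, 6, 4] (same object as a, c); c = [252, 3, 6, 4] (same object as a, b)
`b.append(715)` → a = [252, 3, 6, 4, 715] (same object as b, c); b = [252, 3, 6, 4, 715] (same object as a, c); c = [252, 3, 6, 4, 715] (same object as a, b)
`print(a)` → prints [252, 3, 6, 4, 715]
`print(c)` → prints [252, 3, 6, 4, 715]

Answer:
[252, 3, 6, 4, 715]
[252, 3, 6, 4, 715]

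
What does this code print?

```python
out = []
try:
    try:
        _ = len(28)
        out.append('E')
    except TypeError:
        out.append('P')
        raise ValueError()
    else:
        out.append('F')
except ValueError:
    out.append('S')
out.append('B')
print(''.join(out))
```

Execution trace: 'P' (except TypeError) → 'S' (outer except ValueError) → 'B' (after the try/except). Output: PSB

Answer: PSB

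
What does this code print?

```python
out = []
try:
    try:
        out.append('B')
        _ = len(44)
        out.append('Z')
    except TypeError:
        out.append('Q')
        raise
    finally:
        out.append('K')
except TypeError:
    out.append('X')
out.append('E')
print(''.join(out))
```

Execution trace: 'B' (inner try body) → 'Q' (inner except TypeError) → 'K' (inner finally) → 'X' (outer except TypeError) → 'E' (after the try/except). Output: BQKXE

Answer: BQKXE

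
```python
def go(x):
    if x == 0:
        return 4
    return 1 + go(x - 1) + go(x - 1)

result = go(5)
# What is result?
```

go(x) = 1 + 2·go(x-1), go(0)=4. Closed form: (4+1)·2^5 - 1 = 159.

Answer: 159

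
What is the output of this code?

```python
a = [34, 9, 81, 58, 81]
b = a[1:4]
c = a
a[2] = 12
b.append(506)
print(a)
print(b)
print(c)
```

Key concept: slice vs alias.
Step by step:
`a = [34, 9, 81, 58, 81]` → a = [34, 9, 81, 58, 81]
`b = a[1:4]` → b = [9, 81, 58]
`c = a` → c = [34, 9, 81, 58, 81] (same object as a)
`a[2] = 12` → a = [34, 9, 12, 58, 81] (same object as c); c = [34, 9, 12, 58, 81] (same object as a)
`b.append(506)` → b = [9, 81, 58, 506]
`print(a)` → prints [34, 9, 12, 58, 81]
`print(b)` → prints [9, 81, 58, 506]
`print(c)` → prints [34, 9, 12, 58, 81]

Answer:
[34, 9, 12, 58, 81]
[9, 81, 58, 506]
[34, 9, 12, 58, 81]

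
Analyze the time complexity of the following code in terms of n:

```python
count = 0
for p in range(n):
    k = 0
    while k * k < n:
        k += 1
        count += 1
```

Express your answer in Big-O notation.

Each loop level contributes: n × √n. Multiplying the contributions gives O(n√n).

Answer: O(n√n)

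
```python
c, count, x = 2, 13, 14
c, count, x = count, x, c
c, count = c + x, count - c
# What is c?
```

Trace:
`c, count, x = 2, 13, 14` → c = 2; count = 13; x = 14
`c, count, x = count, x, c` → c = 13; count = 14; x = 2
`c, count = c + x, count - c` → c = 15; count = 1
So c = 15

Answer: 15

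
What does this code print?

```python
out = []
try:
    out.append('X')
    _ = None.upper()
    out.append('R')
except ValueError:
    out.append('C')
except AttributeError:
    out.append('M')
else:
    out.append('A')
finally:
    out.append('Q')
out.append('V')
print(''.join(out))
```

Execution trace: 'X' (try body) → 'M' (except AttributeError) → 'Q' (finally) → 'V' (after the try/except). Output: XMQV

Answer: XMQV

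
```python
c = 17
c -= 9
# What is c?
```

Trace:
`c = 17` → c = 17
`c -= 9` → c = 8
So c = 8

Answer: 8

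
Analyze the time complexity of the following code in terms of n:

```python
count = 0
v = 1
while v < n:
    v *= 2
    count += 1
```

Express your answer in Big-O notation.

Each loop level contributes: log n. Multiplying the contributions gives O(log n).

Answer: O(log n)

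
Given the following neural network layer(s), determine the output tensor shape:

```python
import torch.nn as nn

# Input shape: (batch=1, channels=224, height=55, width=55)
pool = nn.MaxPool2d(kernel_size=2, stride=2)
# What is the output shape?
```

Input: (1, 224, 55, 55) -> Output: (1, 224, 27, 27)

Answer: (1, 224, 27, 27)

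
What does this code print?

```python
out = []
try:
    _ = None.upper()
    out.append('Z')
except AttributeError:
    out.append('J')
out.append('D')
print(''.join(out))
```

Execution trace: 'J' (except AttributeError) → 'D' (after the try/except). Output: JD

Answer: JD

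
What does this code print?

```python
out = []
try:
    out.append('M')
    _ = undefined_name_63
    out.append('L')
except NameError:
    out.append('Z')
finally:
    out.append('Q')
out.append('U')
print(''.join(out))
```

Execution trace: 'M' (try body) → 'Z' (except NameError) → 'Q' (finally) → 'U' (after the try/except). Output: MZQU

Answer: MZQU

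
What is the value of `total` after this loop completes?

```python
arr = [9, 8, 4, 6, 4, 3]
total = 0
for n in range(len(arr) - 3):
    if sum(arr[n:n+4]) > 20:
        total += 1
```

Count windows with sum > 20
`total` takes the values: 0 → 1 → 2

Answer: 2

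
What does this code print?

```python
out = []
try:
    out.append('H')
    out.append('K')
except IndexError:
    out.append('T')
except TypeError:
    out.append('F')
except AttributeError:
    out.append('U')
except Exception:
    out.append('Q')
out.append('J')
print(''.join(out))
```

Execution trace: 'H' (try body) → 'K' (try body, no exception) → 'J' (after the try/except). Output: HKJ

Answer: HKJ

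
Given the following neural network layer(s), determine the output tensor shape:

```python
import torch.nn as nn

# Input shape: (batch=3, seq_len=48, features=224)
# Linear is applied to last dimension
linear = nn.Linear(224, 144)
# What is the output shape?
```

Input: (3, 48, 224) -> Output: (3, 48, 144)

Answer: (3, 48, 144)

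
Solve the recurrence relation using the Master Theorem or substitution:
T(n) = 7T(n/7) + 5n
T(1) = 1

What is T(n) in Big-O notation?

By Master Theorem: a=7, b=7, f(n)=5n. Since log_7(7) = 1 and f(n) = Θ(n^1), Case 2 applies. T(n) = O(n log n).

Answer: O(n log n)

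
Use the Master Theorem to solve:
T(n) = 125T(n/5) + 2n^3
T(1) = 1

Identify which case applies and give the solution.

a=125, b=5, f(n)=2n^3. log_5(125) = 3. Since c=3 = 3, Case 2 applies: T(n) = Θ(n^log_b(a) · log n) = O(n^3 log n).

Answer: O(n^3 log n) - Case 2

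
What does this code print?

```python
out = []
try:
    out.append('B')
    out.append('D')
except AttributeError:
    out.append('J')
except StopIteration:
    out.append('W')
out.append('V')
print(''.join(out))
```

Execution trace: 'B' (try body) → 'D' (try body, no exception) → 'V' (after the try/except). Output: BDV

Answer: BDV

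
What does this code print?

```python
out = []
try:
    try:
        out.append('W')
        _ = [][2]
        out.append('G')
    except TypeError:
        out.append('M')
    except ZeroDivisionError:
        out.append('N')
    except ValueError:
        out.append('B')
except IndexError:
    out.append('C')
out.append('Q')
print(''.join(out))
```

Execution trace: 'W' (try body) → 'C' (outer except IndexError) → 'Q' (after the try/except). Output: WCQ

Answer: WCQ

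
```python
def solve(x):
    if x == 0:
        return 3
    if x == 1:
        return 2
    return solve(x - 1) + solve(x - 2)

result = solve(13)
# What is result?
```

Build up from base cases: solve(0)=3, solve(1)=2, solve(2)=5, solve(3)=7, solve(4)=12, solve(5)=19, solve(6)=31, ..., solve(13)=898

Answer: 898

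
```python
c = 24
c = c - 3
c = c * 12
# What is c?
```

Trace:
`c = 24` → c = 24
`c = c - 3` → c = 21
`c = c * 12` → c = 252
So c = 252

Answer: 252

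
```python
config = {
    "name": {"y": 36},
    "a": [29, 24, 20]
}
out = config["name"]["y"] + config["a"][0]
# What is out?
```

Trace:
`config = { ...` → config = {'name': {'y': 36}, 'a': [29, 24, 20]}
`out = config["name"]["y"] + config["a"][0]` → out = 65
So out = 65

Answer: 65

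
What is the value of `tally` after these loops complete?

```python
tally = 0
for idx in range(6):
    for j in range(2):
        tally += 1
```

6 * 2 = 12
`tally` takes the values: 0 → 1 → 2 → 3 → 4 → 5 → 6 → 7 → 8 → 9 → 10 → 11 → 12

Answer: 12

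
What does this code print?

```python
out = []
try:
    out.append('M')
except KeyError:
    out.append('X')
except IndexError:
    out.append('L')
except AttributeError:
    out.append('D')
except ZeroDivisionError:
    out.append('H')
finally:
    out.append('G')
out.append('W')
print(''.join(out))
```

Execution trace: 'M' (try body, no exception) → 'G' (finally) → 'W' (after the try/except). Output: MGW

Answer: MGW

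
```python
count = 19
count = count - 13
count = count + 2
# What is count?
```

Trace:
`count = 19` → count = 19
`count = count - 13` → count = 6
`count = count + 2` → count = 8
So count = 8

Answer: 8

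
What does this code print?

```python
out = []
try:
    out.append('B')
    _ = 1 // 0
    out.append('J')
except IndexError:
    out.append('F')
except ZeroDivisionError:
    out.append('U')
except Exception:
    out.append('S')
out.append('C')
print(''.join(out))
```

Execution trace: 'B' (try body) → 'U' (except ZeroDivisionError) → 'C' (after the try/except). Output: BUC

Answer: BUC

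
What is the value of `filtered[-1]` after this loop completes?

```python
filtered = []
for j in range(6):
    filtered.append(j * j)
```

Last element of squares 0 to 5
`filtered` takes the values: [] → [0] → [0, 1] → [0, 1, 4] → [0, 1, 4, 9] → [0, 1, 4, 9, 16] → [0, 1, 4, 9, 16, 25]
So `filtered[-1]` = 25

Answer: 25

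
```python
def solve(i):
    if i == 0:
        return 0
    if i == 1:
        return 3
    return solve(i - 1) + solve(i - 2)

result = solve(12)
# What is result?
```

Build up from base cases: solve(0)=0, solve(1)=3, solve(2)=3, solve(3)=6, solve(4)=9, solve(5)=15, solve(6)=24, ..., solve(12)=432

Answer: 432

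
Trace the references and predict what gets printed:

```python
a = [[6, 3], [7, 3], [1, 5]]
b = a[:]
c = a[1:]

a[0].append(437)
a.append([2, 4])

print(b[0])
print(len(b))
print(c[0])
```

Key concept: slice with nested mutation.
Step by step:
`a = [[6, 3], [7, 3], [1, 5]]` → a = [[6, 3], [7, 3], [1, 5]]
`b = a[:]` → b = [[6, 3], [7, 3], [1, 5]]
`c = a[1:]` → c = [[7, 3], [1, 5]]
`a[0].append(437)` → a = [[6, 3, 437], [7, 3], [1, 5]]; b = [[6, 3, 437], [7, 3], [1, 5]]
`a.append([2, 4])` → a = [[6, 3, 437], [7, 3], [1, 5], [2, 4]]
`print(b[0])` → prints [6, 3, 437]
`print(len(b))` → prints 3
`print(c[0])` → prints [7, 3]

Answer:
[6, 3, 437]
3
[7, 3]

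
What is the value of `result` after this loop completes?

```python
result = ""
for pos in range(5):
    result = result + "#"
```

Repeat '#' 5 times
`result` takes the values: "" → "#" → "##" → "###" → "####" → "#####"

Answer: "#####"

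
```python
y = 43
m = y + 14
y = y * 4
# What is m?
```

Trace:
`y = 43` → y = 43
`m = y + 14` → m = 57
`y = y * 4` → y = 172
So m = 57

Answer: 57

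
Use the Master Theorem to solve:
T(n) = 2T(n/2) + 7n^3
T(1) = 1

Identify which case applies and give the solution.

a=2, b=2, f(n)=7n^3. log_2(2) = 1. Since c=3 > 1 and the regularity condition holds (2(n/2)^3 = (2/2^3)n^3 with 2/2^3 < 1), Case 3 applies: T(n) = Θ(f(n)) = O(n^3).

Answer: O(n^3) - Case 3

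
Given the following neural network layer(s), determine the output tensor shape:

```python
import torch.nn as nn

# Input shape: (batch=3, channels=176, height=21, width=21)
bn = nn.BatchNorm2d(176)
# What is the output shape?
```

Input: (3, 176, 21, 21) -> Output: (3, 176, 21, 21)

Answer: (3, 176, 21, 21)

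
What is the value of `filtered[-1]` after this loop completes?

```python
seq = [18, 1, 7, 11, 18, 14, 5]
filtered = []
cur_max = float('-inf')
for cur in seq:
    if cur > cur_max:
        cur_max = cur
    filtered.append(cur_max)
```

Running max ends at 18
`filtered` takes the values: [] → [18] → [18, 18] → [18, 18, 18] → [18, 18, 18, 18] → [18, 18, 18, 18, 18] → [18, 18, 18, 18, 18, 18] → [18, 18, 18, 18, 18, 18, 18]
So `filtered[-1]` = 18

Answer: 18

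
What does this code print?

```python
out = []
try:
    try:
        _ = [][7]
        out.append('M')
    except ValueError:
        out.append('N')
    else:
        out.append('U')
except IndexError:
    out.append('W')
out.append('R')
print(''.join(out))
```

Execution trace: 'W' (outer except IndexError) → 'R' (after the try/except). Output: WR

Answer: WR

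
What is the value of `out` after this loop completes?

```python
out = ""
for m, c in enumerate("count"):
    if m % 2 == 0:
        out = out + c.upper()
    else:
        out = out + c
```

Uppercase even positions in 'count'
`out` takes the values: "" → "C" → "Co" → "CoU" → "CoUn" → "CoUnT"

Answer: "CoUnT"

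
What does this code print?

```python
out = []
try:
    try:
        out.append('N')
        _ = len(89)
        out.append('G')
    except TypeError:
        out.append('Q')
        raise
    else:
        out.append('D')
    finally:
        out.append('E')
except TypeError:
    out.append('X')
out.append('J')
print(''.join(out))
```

Execution trace: 'N' (inner try body) → 'Q' (inner except TypeError) → 'E' (inner finally) → 'X' (outer except TypeError) → 'J' (after the try/except). Output: NQEXJ

Answer: NQEXJ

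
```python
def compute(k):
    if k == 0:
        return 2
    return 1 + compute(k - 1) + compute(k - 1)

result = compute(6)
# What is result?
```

compute(k) = 1 + 2·compute(k-1), compute(0)=2. Closed form: (2+1)·2^6 - 1 = 191.

Answer: 191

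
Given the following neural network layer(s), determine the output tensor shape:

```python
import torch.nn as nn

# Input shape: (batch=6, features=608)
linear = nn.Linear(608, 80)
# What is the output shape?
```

Input: (6, 608) -> Output: (6, 80)

Answer: (6, 80)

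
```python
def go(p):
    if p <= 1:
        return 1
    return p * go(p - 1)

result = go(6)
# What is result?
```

go(6) = 6 * 5 * 4 * 3 * 2 * 1 = 720

Answer: 720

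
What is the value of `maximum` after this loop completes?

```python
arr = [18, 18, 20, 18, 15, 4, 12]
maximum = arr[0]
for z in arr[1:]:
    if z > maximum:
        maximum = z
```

Maximum of [18, 18, 20, 18, 15, 4, 12]
`maximum` takes the values: 18 → 20

Answer: 20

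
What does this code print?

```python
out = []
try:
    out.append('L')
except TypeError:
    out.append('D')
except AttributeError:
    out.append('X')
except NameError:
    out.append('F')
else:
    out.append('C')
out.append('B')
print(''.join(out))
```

Execution trace: 'L' (try body, no exception) → 'C' (else) → 'B' (after the try/except). Output: LCB

Answer: LCB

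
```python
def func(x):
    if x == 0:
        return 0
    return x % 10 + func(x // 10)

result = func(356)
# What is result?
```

Sum of digits of 356: 6 + 5 + 3 = 14

Answer: 14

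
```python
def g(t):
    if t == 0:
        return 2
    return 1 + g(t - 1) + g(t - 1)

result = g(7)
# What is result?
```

g(t) = 1 + 2·g(t-1), g(0)=2. Closed form: (2+1)·2^7 - 1 = 383.

Answer: 383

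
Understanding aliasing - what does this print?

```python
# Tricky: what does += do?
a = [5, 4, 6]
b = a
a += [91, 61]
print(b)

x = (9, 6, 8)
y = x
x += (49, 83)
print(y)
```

Key concept: += behavior differs for mutable vs immutable.
Step by step:
`a = [5, 4, 6]` → a = [5, 4, 6]
`b = a` → b = [5, 4, 6] (same object as a)
`a += [91, 61]` → a = [5, 4, 6, 91, 61] (same object as b); b = [5, 4, 6, 91, 61] (same object as a)
`print(b)` → prints [5, 4, 6, 91, 61]
`x = (9, 6, 8)` → x = (9, 6, 8)
`y = x` → y = (9, 6, 8)
`x += (49, 83)` → x = (9, 6, 8, 49, 83)
`print(y)` → prints (9, 6, 8)

Answer:
[5, 4, 6, 91, 61]
(9, 6, 8)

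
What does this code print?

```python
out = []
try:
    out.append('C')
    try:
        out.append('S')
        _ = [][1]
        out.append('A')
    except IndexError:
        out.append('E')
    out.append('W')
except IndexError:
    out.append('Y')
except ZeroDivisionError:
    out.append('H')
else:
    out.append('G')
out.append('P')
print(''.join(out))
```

Execution trace: 'C' (try body) → 'S' (inner try body) → 'E' (inner except IndexError) → 'W' (try body, no exception) → 'G' (else) → 'P' (after the try/except). Output: CSEWGP

Answer: CSEWGP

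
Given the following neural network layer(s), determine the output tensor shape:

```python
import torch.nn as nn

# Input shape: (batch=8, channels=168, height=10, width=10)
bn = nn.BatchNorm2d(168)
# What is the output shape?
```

Input: (8, 168, 10, 10) -> Output: (8, 168, 10, 10)

Answer: (8, 168, 10, 10)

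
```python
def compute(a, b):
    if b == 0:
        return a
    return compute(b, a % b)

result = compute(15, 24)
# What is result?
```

compute(15, 24) -> compute(24, 15) -> compute(15, 9) -> compute(9, 6) -> compute(6, 3) -> compute(3, 0) -> 3

Answer: 3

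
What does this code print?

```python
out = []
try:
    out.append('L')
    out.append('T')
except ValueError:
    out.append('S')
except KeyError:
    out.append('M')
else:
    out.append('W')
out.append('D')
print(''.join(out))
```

Execution trace: 'L' (try body) → 'T' (try body, no exception) → 'W' (else) → 'D' (after the try/except). Output: LTWD

Answer: LTWD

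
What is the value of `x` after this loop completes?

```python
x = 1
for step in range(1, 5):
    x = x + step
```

Start at 1, add 1 through 4
`x` takes the values: 1 → 2 → 4 → 7 → 11

Answer: 11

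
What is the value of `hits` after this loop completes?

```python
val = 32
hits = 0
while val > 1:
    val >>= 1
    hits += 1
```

Count right shifts until 1
`hits` takes the values: 0 → 1 → 2 → 3 → 4 → 5

Answer: 5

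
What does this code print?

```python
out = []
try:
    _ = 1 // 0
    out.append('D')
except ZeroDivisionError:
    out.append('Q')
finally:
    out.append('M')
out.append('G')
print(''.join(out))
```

Execution trace: 'Q' (except ZeroDivisionError) → 'M' (finally) → 'G' (after the try/except). Output: QMG

Answer: QMG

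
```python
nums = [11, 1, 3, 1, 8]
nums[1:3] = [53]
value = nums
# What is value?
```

Trace:
`nums = [11, 1, 3, 1, 8]` → nums = [11, 1, 3, 1, 8]
`nums[1:3] = [53]` → nums = [11, 53, 1, 8]
`value = nums` → value = [11, 53, 1, 8]
So value = [11, 53, 1, 8]

Answer: [11, 53, 1, 8]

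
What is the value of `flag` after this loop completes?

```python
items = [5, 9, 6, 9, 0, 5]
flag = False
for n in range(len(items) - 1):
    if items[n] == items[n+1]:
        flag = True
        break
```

Check consecutive duplicates in [5, 9, 6, 9, 0, 5]
`flag` takes the values: False

Answer: False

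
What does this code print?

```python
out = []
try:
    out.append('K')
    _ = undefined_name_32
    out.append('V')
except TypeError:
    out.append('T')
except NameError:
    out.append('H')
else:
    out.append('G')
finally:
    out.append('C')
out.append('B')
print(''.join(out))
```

Execution trace: 'K' (try body) → 'H' (except NameError) → 'C' (finally) → 'B' (after the try/except). Output: KHCB

Answer: KHCB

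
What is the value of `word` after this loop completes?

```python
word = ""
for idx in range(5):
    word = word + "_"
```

Repeat '_' 5 times
`word` takes the values: "" → "_" → "__" → "___" → "____" → "_____"

Answer: "_____"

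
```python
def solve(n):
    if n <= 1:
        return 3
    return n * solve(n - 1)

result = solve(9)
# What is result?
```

solve(9) = 9 * 8 * 7 * 6 * 5 * 4 * 3 * 2 * 3 = 1088640

Answer: 1088640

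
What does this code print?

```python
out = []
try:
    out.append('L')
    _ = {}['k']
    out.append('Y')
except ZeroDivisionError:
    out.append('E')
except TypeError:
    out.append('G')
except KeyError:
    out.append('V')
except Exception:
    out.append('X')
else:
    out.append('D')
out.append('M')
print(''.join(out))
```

Execution trace: 'L' (try body) → 'V' (except KeyError) → 'M' (after the try/except). Output: LVM

Answer: LVM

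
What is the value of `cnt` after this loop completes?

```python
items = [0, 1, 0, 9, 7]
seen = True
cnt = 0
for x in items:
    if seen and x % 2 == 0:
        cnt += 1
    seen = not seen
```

Count even values at even positions
`cnt` takes the values: 0 → 1 → 2

Answer: 2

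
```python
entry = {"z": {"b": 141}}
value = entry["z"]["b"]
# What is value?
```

Trace:
`entry = {"z": {"b": 141}}` → entry = {'z': {'b': 141}}
`value = entry["z"]["b"]` → value = 141
So value = 141

Answer: 141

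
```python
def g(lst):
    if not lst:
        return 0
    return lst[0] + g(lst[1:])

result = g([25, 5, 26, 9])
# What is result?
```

25 + 5 + 26 + 9 + 0 = 65

Answer: 65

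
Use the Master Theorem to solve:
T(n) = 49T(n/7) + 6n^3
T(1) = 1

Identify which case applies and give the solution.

a=49, b=7, f(n)=6n^3. log_7(49) = 2. Since c=3 > 2 and the regularity condition holds (49(n/7)^3 = (49/7^3)n^3 with 49/7^3 < 1), Case 3 applies: T(n) = Θ(f(n)) = O(n^3).

Answer: O(n^3) - Case 3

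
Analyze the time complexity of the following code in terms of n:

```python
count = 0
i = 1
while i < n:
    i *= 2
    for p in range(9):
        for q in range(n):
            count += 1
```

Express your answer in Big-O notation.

Each loop level contributes: log n × 1 × n. Multiplying the contributions gives O(n log n).

Answer: O(n log n)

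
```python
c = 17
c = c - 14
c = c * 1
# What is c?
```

Trace:
`c = 17` → c = 17
`c = c - 14` → c = 3
`c = c * 1` → c = 3
So c = 3

Answer: 3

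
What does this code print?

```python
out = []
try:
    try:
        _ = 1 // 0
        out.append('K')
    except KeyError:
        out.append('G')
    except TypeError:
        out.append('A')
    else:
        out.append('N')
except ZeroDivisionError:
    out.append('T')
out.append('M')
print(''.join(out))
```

Execution trace: 'T' (outer except ZeroDivisionError) → 'M' (after the try/except). Output: TM

Answer: TM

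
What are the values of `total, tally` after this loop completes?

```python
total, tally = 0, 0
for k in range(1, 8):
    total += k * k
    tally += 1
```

Sum of squares and count
`total, tally` takes the values: (0, 0) → (1, 0) → (1, 1) → (5, 1) → (5, 2) → (14, 2) → (14, 3) → (30, 3) → (30, 4) → (55, 4) → (55, 5) → (91, 5) → (91, 6) → (140, 6) → (140, 7)

Answer: 140, 7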